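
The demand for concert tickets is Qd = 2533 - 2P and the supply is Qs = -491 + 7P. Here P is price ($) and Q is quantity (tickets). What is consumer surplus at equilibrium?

The market clears where 2533 - 2P = -491 + 7P. Rearranging, 9P = 3024, hence P* = 336.
From the demand curve, Q* = 2533 - 2(336) = 1861.
Demand choke price (Qd = 0): P = 2533/2 = 1266.5. Consumer surplus = ½ × (1266.5 - 336) × 1861 = 865830.25.

Consumer surplus = 865830.25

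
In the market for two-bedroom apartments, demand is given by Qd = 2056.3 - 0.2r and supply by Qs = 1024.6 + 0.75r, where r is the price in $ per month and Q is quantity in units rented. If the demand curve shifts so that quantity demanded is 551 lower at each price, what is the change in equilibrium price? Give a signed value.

Set Qd = Qs: 2056.3 - 0.2r = 1024.6 + 0.75r, so 1031.7 = 0.95r and r* = 1086.
Substitute back: Q* = 2056.3 - 0.2(1086) = 1839.1.
After the shift, demand is Qd = 1505.3 - 0.2r.
The new intersection has 480.7 = 0.95r, i.e. r = 506, Q = 1404.1.
Δr = 506 - 1086 = -580.

Δr = -580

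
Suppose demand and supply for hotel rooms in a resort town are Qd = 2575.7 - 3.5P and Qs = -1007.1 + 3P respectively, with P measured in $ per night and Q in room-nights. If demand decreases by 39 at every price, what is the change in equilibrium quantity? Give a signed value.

ΔQ = -18

At equilibrium Qd = Qs, so 2575.7 - 3.5P = -1007.1 + 3P; collecting terms, 3582.8 = 6.5P and P* = 551.2.
Then Q* = 2575.7 - 3.5(551.2) = 646.5.
After the shift, demand is Qd = 2536.7 - 3.5P.
Re-solving, 6.5P = 3543.8 gives P = 545.2 and Q = 628.5.
ΔQ = 628.5 - 646.5 = -18.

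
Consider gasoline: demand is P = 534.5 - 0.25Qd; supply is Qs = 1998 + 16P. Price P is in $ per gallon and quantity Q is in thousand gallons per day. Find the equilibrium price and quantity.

P* = 7, Q* = 2110

In direct form, Qd = 2138 - 4P.
The market clears where 2138 - 4P = 1998 + 16P. Rearranging, 20P = 140, hence P* = 7.
From the demand curve, Q* = 2138 - 4(7) = 2110.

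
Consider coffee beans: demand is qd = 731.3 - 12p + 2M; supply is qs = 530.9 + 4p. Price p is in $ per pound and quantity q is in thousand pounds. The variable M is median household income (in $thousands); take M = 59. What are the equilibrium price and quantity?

p* = 19.9, q* = 610.5

With M = 59, demand is qd = 849.3 - 12p.
Equating demand and supply, 849.3 - 12p = 530.9 + 4p gives 16p = 318.4, so p* = 19.9.
Plugging p* into demand: q* = 849.3 - 12(19.9) = 610.5.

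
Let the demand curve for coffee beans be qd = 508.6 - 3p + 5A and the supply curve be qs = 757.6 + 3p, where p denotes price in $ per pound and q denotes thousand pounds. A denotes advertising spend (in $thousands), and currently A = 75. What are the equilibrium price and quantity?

With A = 75, demand is qd = 883.6 - 3p.
The market clears where 883.6 - 3p = 757.6 + 3p. Rearranging, 6p = 126, hence p* = 21.
Substitute back: q* = 883.6 - 3(21) = 820.6.

p* = 21, q* = 820.6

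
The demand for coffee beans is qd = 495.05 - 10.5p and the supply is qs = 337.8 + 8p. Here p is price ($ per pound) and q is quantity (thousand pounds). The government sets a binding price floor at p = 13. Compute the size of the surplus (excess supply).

Surplus = 83.25

With p fixed at 13, quantity demanded is 358.55 and quantity supplied is 441.8.
Surplus = qs - qd = 441.8 - 358.55 = 83.25.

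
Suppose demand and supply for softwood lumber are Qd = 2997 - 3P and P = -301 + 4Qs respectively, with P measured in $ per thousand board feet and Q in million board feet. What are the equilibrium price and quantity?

In direct form, Qs = 75.25 + 0.25P.
At equilibrium Qd = Qs, so 2997 - 3P = 75.25 + 0.25P; collecting terms, 2921.75 = 3.25P and P* = 899.
Then Q* = 2997 - 3(899) = 300.

P* = 899, Q* = 300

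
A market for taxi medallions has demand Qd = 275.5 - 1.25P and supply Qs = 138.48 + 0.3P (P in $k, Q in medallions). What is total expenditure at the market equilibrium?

Total expenditure = 14586

Equating demand and supply, 275.5 - 1.25P = 138.48 + 0.3P gives 1.55P = 137.02, so P* = 88.4.
From the demand curve, Q* = 275.5 - 1.25(88.4) = 165.
Total expenditure = P* × Q* = 88.4 × 165 = 14586.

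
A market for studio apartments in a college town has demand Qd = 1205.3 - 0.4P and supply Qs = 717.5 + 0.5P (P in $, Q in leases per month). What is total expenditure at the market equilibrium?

At equilibrium Qd = Qs, so 1205.3 - 0.4P = 717.5 + 0.5P; collecting terms, 487.8 = 0.9P and P* = 542.
From the demand curve, Q* = 1205.3 - 0.4(542) = 988.5.
Total expenditure = P* × Q* = 542 × 988.5 = 535767.

Total expenditure = 535767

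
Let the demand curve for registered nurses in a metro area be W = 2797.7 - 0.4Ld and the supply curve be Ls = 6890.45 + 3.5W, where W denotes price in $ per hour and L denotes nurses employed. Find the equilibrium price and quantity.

W* = 17.3, L* = 6951

Rewriting in direct form: Ld = 6994.25 - 2.5W.
At equilibrium Ld = Ls, so 6994.25 - 2.5W = 6890.45 + 3.5W; collecting terms, 103.8 = 6W and W* = 17.3.
From the demand curve, L* = 6994.25 - 2.5(17.3) = 6951.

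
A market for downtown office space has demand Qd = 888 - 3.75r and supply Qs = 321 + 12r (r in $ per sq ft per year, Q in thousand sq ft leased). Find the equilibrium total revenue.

Set Qd = Qs: 888 - 3.75r = 321 + 12r, so 567 = 15.75r and r* = 36.
From the demand curve, Q* = 888 - 3.75(36) = 753.
Total revenue = r* × Q* = 36 × 753 = 27108.

Total revenue = 27108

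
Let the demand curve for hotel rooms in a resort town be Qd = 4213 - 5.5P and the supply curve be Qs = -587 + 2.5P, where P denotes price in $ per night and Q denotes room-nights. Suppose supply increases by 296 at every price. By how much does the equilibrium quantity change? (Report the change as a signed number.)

ΔQ = 203.5

At equilibrium Qd = Qs, so 4213 - 5.5P = -587 + 2.5P; collecting terms, 4800 = 8P and P* = 600.
Plugging P* into demand: Q* = 4213 - 5.5(600) = 913.
After the shift, supply is Qs = -291 + 2.5P.
The new intersection has 4504 = 8P, i.e. P = 563, Q = 1116.5.
ΔQ = 1116.5 - 913 = 203.5.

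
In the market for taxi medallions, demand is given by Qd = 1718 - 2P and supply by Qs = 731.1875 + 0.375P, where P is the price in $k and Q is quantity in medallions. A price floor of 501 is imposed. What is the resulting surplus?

Evaluating both curves at the floor price 501 gives Qd = 716, Qs = 919.0625.
Surplus = Qs - Qd = 919.0625 - 716 = 203.0625.

Surplus = 203.0625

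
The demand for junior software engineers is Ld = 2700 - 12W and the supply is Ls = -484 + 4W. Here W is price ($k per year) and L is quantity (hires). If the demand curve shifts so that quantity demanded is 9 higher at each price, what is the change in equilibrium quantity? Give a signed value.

ΔL = 2.25

Set Ld = Ls: 2700 - 12W = -484 + 4W, so 3184 = 16W and W* = 199.
Plugging W* into demand: L* = 2700 - 12(199) = 312.
After the shift, demand is Ld = 2709 - 12W.
The new intersection has 3193 = 16W, i.e. W = 199.5625, L = 314.25.
ΔL = 314.25 - 312 = 2.25.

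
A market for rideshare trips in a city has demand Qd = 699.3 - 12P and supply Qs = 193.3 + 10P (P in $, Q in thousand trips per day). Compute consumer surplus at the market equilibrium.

Consumer surplus = 7465.95375

Set Qd = Qs: 699.3 - 12P = 193.3 + 10P, so 506 = 22P and P* = 23.
From the demand curve, Q* = 699.3 - 12(23) = 423.3.
Demand choke price (Qd = 0): P = 699.3/12 = 58.275. Consumer surplus = ½ × (58.275 - 23) × 423.3 = 7465.95375.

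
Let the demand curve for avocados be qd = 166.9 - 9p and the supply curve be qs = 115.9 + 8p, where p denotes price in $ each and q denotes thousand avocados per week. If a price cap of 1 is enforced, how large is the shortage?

Shortage = 34

At p = 1: qd = 157.9 and qs = 123.9.
Shortage = qd - qs = 157.9 - 123.9 = 34.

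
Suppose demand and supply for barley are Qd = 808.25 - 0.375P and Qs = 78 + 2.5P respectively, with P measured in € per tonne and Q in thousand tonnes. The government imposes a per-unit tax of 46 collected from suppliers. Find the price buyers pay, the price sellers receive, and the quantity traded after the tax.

The tax drives a wedge P_b - P_s = 46. Substituting P_s = P_b - 46 into supply: Qs = -37 + 2.5P_b.
Set Qd = Qs: 808.25 - 0.375P_b = -37 + 2.5P_b, so 845.25 = 2.875P_b and P_b = 294.
So P_s = 248 and the quantity traded is Q = 808.25 - 0.375(294) = 698.

P_b = 294, P_s = 248, Q = 698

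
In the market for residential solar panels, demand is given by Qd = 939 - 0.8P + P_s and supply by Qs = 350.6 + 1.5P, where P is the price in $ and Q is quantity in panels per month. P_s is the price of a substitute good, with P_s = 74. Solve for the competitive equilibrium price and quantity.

With P_s = 74, demand is Qd = 1013 - 0.8P.
Set Qd = Qs: 1013 - 0.8P = 350.6 + 1.5P, so 662.4 = 2.3P and P* = 288.
From the demand curve, Q* = 1013 - 0.8(288) = 782.6.

P* = 288, Q* = 782.6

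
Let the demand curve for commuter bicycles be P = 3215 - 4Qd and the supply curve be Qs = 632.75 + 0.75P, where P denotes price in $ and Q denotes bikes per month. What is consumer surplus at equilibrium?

Consumer surplus = 1158242

Inverting to quantity form: Qd = 803.75 - 0.25P.
Equating demand and supply, 803.75 - 0.25P = 632.75 + 0.75P gives P = 171, so P* = 171.
Plugging P* into demand: Q* = 803.75 - 0.25(171) = 761.
Demand choke price (Qd = 0): P = 803.75/0.25 = 3215. Consumer surplus = ½ × (3215 - 171) × 761 = 1158242.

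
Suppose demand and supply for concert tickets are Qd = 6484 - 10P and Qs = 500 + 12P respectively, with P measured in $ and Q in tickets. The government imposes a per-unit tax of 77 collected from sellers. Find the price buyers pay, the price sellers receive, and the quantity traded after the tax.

P_b = 314, P_s = 237, Q = 3344

With a tax of 77 on sellers, they supply based on the net price P_s = P_b - 77, so Qs = -424 + 12P_b.
Equate demand and the shifted supply: 6484 - 10P_b = -424 + 12P_b, giving 22P_b = 6908, so P_b = 314.
So P_s = 237 and the quantity traded is Q = 6484 - 10(314) = 3344.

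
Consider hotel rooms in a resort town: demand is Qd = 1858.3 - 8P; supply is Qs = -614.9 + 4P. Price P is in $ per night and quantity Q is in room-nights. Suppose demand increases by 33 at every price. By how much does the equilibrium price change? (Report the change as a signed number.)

ΔP = 2.75

The market clears where 1858.3 - 8P = -614.9 + 4P. Rearranging, 12P = 2473.2, hence P* = 206.1.
Substitute back: Q* = 1858.3 - 8(206.1) = 209.5.
After the shift, demand is Qd = 1891.3 - 8P.
The new intersection has 2506.2 = 12P, i.e. P = 208.85, Q = 220.5.
ΔP = 208.85 - 206.1 = 2.75.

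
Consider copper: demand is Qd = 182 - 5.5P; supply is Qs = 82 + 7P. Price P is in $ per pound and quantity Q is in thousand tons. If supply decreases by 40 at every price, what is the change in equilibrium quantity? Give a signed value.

The market clears where 182 - 5.5P = 82 + 7P. Rearranging, 12.5P = 100, hence P* = 8.
Substitute back: Q* = 182 - 5.5(8) = 138.
After the shift, supply is Qs = 42 + 7P.
New equilibrium: 140 = 12.5P, so P = 11.2 and Q = 120.4.
ΔQ = 120.4 - 138 = -17.6.

ΔQ = -17.6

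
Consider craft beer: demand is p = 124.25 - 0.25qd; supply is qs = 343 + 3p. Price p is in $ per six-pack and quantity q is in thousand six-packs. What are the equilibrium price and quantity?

Solving each curve for q: qd = 497 - 4p.
The market clears where 497 - 4p = 343 + 3p. Rearranging, 7p = 154, hence p* = 22.
From the demand curve, q* = 497 - 4(22) = 409.

p* = 22, q* = 409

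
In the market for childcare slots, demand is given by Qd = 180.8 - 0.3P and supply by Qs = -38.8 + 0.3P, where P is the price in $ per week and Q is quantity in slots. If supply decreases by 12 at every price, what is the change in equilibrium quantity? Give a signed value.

The market clears where 180.8 - 0.3P = -38.8 + 0.3P. Rearranging, 0.6P = 219.6, hence P* = 366.
From the demand curve, Q* = 180.8 - 0.3(366) = 71.
After the shift, supply is Qs = -50.8 + 0.3P.
The new intersection has 231.6 = 0.6P, i.e. P = 386, Q = 65.
ΔQ = 65 - 71 = -6.

ΔQ = -6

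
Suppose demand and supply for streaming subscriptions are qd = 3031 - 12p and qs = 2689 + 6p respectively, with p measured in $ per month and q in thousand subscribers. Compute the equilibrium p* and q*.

Set qd = qs: 3031 - 12p = 2689 + 6p, so 342 = 18p and p* = 19.
Substitute back: q* = 3031 - 12(19) = 2803.

p* = 19, q* = 2803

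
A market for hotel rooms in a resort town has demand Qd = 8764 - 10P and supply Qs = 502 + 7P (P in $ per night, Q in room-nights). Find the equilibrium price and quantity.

P* = 486, Q* = 3904

Equating demand and supply, 8764 - 10P = 502 + 7P gives 17P = 8262, so P* = 486.
Substitute back: Q* = 8764 - 10(486) = 3904.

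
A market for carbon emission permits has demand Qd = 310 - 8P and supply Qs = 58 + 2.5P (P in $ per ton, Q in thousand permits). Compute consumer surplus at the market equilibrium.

Equating demand and supply, 310 - 8P = 58 + 2.5P gives 10.5P = 252, so P* = 24.
Then Q* = 310 - 8(24) = 118.
Demand choke price (Qd = 0): P = 310/8 = 38.75. Consumer surplus = ½ × (38.75 - 24) × 118 = 870.25.

Consumer surplus = 870.25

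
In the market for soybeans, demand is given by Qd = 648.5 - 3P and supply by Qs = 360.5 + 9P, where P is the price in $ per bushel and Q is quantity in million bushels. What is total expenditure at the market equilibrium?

Total expenditure = 13836

Set Qd = Qs: 648.5 - 3P = 360.5 + 9P, so 288 = 12P and P* = 24.
Then Q* = 648.5 - 3(24) = 576.5.
Total expenditure = P* × Q* = 24 × 576.5 = 13836.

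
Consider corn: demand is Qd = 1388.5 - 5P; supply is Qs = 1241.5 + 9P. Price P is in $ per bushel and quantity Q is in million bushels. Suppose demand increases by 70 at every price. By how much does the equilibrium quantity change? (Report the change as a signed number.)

ΔQ = 45

At equilibrium Qd = Qs, so 1388.5 - 5P = 1241.5 + 9P; collecting terms, 147 = 14P and P* = 10.5.
Substitute back: Q* = 1388.5 - 5(10.5) = 1336.
After the shift, demand is Qd = 1458.5 - 5P.
New equilibrium: 217 = 14P, so P = 15.5 and Q = 1381.
ΔQ = 1381 - 1336 = 45.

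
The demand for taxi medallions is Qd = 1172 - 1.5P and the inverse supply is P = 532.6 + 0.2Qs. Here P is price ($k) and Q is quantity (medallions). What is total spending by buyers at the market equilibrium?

Inverting to quantity form: Qs = -2663 + 5P.
Equating demand and supply, 1172 - 1.5P = -2663 + 5P gives 6.5P = 3835, so P* = 590.
Substitute back: Q* = 1172 - 1.5(590) = 287.
Total spending by buyers = P* × Q* = 590 × 287 = 169330.

Total spending by buyers = 169330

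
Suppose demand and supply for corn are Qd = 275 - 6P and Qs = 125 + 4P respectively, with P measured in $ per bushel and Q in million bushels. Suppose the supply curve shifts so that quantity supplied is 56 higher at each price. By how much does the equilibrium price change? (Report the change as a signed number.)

Equating demand and supply, 275 - 6P = 125 + 4P gives 10P = 150, so P* = 15.
Then Q* = 275 - 6(15) = 185.
After the shift, supply is Qs = 181 + 4P.
Re-solving, 10P = 94 gives P = 9.4 and Q = 218.6.
ΔP = 9.4 - 15 = -5.6.

ΔP = -5.6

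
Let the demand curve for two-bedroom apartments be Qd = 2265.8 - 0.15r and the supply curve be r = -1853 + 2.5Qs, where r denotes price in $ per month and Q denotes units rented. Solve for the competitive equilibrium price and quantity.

r* = 2772, Q* = 1850

In direct form, Qs = 741.2 + 0.4r.
Equating demand and supply, 2265.8 - 0.15r = 741.2 + 0.4r gives 0.55r = 1524.6, so r* = 2772.
Then Q* = 2265.8 - 0.15(2772) = 1850.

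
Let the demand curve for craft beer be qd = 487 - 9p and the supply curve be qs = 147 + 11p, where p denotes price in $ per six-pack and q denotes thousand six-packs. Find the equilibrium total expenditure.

Equating demand and supply, 487 - 9p = 147 + 11p gives 20p = 340, so p* = 17.
From the demand curve, q* = 487 - 9(17) = 334.
Total expenditure = p* × q* = 17 × 334 = 5678.

Total expenditure = 5678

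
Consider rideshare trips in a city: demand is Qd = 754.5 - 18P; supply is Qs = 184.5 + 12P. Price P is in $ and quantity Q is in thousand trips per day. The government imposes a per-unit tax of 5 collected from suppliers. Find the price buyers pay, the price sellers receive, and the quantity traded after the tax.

P_b = 21, P_s = 16, Q = 376.5

Suppliers keep P_s = P_b - 5 per unit, so supply in terms of the buyer price is Qs = 124.5 + 12P_b.
Set Qd = Qs: 754.5 - 18P_b = 124.5 + 12P_b, so 630 = 30P_b and P_b = 21.
So P_s = 16 and the quantity traded is Q = 754.5 - 18(21) = 376.5.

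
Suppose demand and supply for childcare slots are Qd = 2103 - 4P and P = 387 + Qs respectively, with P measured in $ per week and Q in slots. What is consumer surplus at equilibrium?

Inverting to quantity form: Qs = -387 + P.
Set Qd = Qs: 2103 - 4P = -387 + P, so 2490 = 5P and P* = 498.
Then Q* = 2103 - 4(498) = 111.
Demand choke price (Qd = 0): P = 2103/4 = 525.75. Consumer surplus = ½ × (525.75 - 498) × 111 = 1540.125.

Consumer surplus = 1540.125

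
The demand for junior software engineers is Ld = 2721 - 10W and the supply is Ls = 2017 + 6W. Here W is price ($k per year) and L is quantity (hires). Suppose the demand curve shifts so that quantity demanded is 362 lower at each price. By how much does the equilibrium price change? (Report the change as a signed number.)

Equating demand and supply, 2721 - 10W = 2017 + 6W gives 16W = 704, so W* = 44.
Plugging W* into demand: L* = 2721 - 10(44) = 2281.
After the shift, demand is Ld = 2359 - 10W.
New equilibrium: 342 = 16W, so W = 21.375 and L = 2145.25.
ΔW = 21.375 - 44 = -22.625.

ΔW = -22.625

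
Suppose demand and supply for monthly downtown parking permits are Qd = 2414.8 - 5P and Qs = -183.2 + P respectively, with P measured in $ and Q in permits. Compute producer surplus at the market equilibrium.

At equilibrium Qd = Qs, so 2414.8 - 5P = -183.2 + P; collecting terms, 2598 = 6P and P* = 433.
Then Q* = 2414.8 - 5(433) = 249.8.
Supply choke price (Qs = 0): P = 183.2. Producer surplus = ½ × (433 - 183.2) × 249.8 = 31200.02.

Producer surplus = 31200.02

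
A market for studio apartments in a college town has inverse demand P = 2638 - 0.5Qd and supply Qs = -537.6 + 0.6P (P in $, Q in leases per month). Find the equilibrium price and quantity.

Inverting to quantity form: Qd = 5276 - 2P.
The market clears where 5276 - 2P = -537.6 + 0.6P. Rearranging, 2.6P = 5813.6, hence P* = 2236.
Plugging P* into demand: Q* = 5276 - 2(2236) = 804.

P* = 2236, Q* = 804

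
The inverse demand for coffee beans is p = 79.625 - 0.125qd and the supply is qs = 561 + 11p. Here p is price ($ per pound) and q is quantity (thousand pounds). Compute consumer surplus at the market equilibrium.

Rewriting in direct form: qd = 637 - 8p.
The market clears where 637 - 8p = 561 + 11p. Rearranging, 19p = 76, hence p* = 4.
Then q* = 637 - 8(4) = 605.
Demand choke price (qd = 0): p = 637/8 = 79.625. Consumer surplus = ½ × (79.625 - 4) × 605 = 22876.5625.

Consumer surplus = 22876.5625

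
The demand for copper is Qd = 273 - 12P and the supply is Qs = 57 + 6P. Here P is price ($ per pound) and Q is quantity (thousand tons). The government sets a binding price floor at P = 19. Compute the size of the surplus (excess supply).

At P = 19: Qd = 45 and Qs = 171.
Surplus = Qs - Qd = 171 - 45 = 126.

Surplus = 126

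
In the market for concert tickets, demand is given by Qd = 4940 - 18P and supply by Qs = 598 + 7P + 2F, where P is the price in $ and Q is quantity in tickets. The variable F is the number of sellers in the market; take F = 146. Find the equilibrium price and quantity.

With F = 146, supply is Qs = 890 + 7P.
Equating demand and supply, 4940 - 18P = 890 + 7P gives 25P = 4050, so P* = 162.
Substitute back: Q* = 4940 - 18(162) = 2024.

P* = 162, Q* = 2024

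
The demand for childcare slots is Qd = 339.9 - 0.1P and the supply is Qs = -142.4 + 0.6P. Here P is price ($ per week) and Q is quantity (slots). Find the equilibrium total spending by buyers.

Total spending by buyers = 186719

Equating demand and supply, 339.9 - 0.1P = -142.4 + 0.6P gives 0.7P = 482.3, so P* = 689.
Substitute back: Q* = 339.9 - 0.1(689) = 271.
Total spending by buyers = P* × Q* = 689 × 271 = 186719.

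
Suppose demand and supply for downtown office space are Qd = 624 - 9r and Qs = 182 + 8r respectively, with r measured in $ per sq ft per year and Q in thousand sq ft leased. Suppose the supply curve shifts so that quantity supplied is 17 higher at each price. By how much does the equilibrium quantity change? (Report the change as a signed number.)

Set Qd = Qs: 624 - 9r = 182 + 8r, so 442 = 17r and r* = 26.
Plugging r* into demand: Q* = 624 - 9(26) = 390.
After the shift, supply is Qs = 199 + 8r.
The new intersection has 425 = 17r, i.e. r = 25, Q = 399.
ΔQ = 399 - 390 = 9.

ΔQ = 9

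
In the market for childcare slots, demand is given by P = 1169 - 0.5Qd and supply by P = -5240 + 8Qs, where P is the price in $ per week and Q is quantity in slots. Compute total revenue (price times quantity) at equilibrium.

Total revenue = 597168

Rewriting in direct form: Qd = 2338 - 2P and Qs = 655 + 0.125P.
At equilibrium Qd = Qs, so 2338 - 2P = 655 + 0.125P; collecting terms, 1683 = 2.125P and P* = 792.
Substitute back: Q* = 2338 - 2(792) = 754.
Total revenue = P* × Q* = 792 × 754 = 597168.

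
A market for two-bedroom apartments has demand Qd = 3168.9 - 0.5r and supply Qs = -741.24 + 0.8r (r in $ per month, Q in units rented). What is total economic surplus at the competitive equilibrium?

Total surplus = 4504865.625

The market clears where 3168.9 - 0.5r = -741.24 + 0.8r. Rearranging, 1.3r = 3910.14, hence r* = 3007.8.
Plugging r* into demand: Q* = 3168.9 - 0.5(3007.8) = 1665.
Demand choke price = 6337.8; supply choke price = 926.55. CS = ½(6337.8 - 3007.8)(1665) = 2772225; PS = ½(3007.8 - 926.55)(1665) = 1732640.625. Total surplus = 4504865.625.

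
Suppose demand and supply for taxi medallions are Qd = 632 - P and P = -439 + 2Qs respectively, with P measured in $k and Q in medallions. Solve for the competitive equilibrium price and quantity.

Rewriting in direct form: Qs = 219.5 + 0.5P.
The market clears where 632 - P = 219.5 + 0.5P. Rearranging, 1.5P = 412.5, hence P* = 275.
Plugging P* into demand: Q* = 632 - 275 = 357.

P* = 275, Q* = 357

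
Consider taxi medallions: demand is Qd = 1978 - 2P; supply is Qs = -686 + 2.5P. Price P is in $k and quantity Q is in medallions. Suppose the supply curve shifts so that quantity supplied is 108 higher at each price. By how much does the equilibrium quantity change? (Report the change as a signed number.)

ΔQ = 48

The market clears where 1978 - 2P = -686 + 2.5P. Rearranging, 4.5P = 2664, hence P* = 592.
From the demand curve, Q* = 1978 - 2(592) = 794.
After the shift, supply is Qs = -578 + 2.5P.
The new intersection has 2556 = 4.5P, i.e. P = 568, Q = 842.
ΔQ = 842 - 794 = 48.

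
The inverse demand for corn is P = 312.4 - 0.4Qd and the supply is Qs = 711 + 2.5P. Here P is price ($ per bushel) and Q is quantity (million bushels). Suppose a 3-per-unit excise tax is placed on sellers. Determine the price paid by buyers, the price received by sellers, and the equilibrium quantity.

P_b = 15.5, P_s = 12.5, Q = 742.25

Rewriting in direct form: Qd = 781 - 2.5P.
Sellers keep P_s = P_b - 3 per unit, so supply in terms of the buyer price is Qs = 703.5 + 2.5P_b.
Equate demand and the shifted supply: 781 - 2.5P_b = 703.5 + 2.5P_b, giving 5P_b = 77.5, so P_b = 15.5.
Then P_s = 15.5 - 3 = 12.5 and Q = 781 - 2.5(15.5) = 742.25.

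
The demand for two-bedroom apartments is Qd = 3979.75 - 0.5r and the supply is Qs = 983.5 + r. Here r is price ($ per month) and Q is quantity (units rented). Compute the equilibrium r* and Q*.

r* = 1997.5, Q* = 2981

The market clears where 3979.75 - 0.5r = 983.5 + r. Rearranging, 1.5r = 2996.25, hence r* = 1997.5.
Substitute back: Q* = 3979.75 - 0.5(1997.5) = 2981.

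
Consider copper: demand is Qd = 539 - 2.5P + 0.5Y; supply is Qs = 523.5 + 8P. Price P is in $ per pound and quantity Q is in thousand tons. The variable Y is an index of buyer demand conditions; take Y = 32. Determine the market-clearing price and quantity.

P* = 3, Q* = 547.5

With Y = 32, demand is Qd = 555 - 2.5P.
Equating demand and supply, 555 - 2.5P = 523.5 + 8P gives 10.5P = 31.5, so P* = 3.
Plugging P* into demand: Q* = 555 - 2.5(3) = 547.5.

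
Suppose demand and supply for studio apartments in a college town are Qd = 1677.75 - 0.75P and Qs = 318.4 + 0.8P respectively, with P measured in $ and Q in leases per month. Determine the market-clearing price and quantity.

P* = 877, Q* = 1020

Set Qd = Qs: 1677.75 - 0.75P = 318.4 + 0.8P, so 1359.35 = 1.55P and P* = 877.
Substitute back: Q* = 1677.75 - 0.75(877) = 1020.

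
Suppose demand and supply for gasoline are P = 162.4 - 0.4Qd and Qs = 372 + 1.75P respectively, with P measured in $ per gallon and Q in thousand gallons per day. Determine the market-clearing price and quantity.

Solving each curve for Q: Qd = 406 - 2.5P.
Equating demand and supply, 406 - 2.5P = 372 + 1.75P gives 4.25P = 34, so P* = 8.
Plugging P* into demand: Q* = 406 - 2.5(8) = 386.

P* = 8, Q* = 386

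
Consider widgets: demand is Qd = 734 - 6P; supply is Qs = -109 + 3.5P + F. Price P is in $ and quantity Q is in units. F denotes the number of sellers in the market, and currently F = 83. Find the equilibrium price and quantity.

With F = 83, supply is Qs = -26 + 3.5P.
At equilibrium Qd = Qs, so 734 - 6P = -26 + 3.5P; collecting terms, 760 = 9.5P and P* = 80.
Substitute back: Q* = 734 - 6(80) = 254.

P* = 80, Q* = 254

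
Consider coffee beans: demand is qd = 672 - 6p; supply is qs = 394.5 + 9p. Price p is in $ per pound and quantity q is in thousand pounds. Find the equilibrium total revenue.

Total revenue = 10378.5

Equating demand and supply, 672 - 6p = 394.5 + 9p gives 15p = 277.5, so p* = 18.5.
Plugging p* into demand: q* = 672 - 6(18.5) = 561.
Total revenue = p* × q* = 18.5 × 561 = 10378.5.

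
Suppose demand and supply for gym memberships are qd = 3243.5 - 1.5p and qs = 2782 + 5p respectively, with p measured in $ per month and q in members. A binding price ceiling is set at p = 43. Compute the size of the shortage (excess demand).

Shortage = 182

Evaluating both curves at the ceiling price 43 gives qd = 3179, qs = 2997.
Shortage = qd - qs = 3179 - 2997 = 182.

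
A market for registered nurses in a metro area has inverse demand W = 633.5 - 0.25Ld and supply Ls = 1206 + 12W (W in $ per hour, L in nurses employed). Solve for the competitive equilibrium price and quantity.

Inverting to quantity form: Ld = 2534 - 4W.
Set Ld = Ls: 2534 - 4W = 1206 + 12W, so 1328 = 16W and W* = 83.
Then L* = 2534 - 4(83) = 2202.

W* = 83, L* = 2202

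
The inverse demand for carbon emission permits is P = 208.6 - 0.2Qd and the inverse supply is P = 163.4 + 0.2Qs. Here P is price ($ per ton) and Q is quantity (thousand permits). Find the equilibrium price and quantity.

Solving each curve for Q: Qd = 1043 - 5P and Qs = -817 + 5P.
The market clears where 1043 - 5P = -817 + 5P. Rearranging, 10P = 1860, hence P* = 186.
Plugging P* into demand: Q* = 1043 - 5(186) = 113.

P* = 186, Q* = 113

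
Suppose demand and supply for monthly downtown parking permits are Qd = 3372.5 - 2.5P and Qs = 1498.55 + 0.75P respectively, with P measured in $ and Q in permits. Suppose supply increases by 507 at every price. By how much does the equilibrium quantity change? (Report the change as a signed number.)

ΔQ = 390

The market clears where 3372.5 - 2.5P = 1498.55 + 0.75P. Rearranging, 3.25P = 1873.95, hence P* = 576.6.
Then Q* = 3372.5 - 2.5(576.6) = 1931.
After the shift, supply is Qs = 2005.55 + 0.75P.
New equilibrium: 1366.95 = 3.25P, so P = 420.6 and Q = 2321.
ΔQ = 2321 - 1931 = 390.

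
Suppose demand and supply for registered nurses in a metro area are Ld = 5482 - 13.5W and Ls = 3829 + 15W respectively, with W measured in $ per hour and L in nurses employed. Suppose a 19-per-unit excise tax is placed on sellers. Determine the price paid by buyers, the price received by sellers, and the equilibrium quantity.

W_b = 68, W_s = 49, L = 4564

With a tax of 19 on sellers, they supply based on the net price W_s = W_b - 19, so Ls = 3544 + 15W_b.
Equate demand and the shifted supply: 5482 - 13.5W_b = 3544 + 15W_b, giving 28.5W_b = 1938, so W_b = 68.
Then W_s = 68 - 19 = 49 and L = 5482 - 13.5(68) = 4564.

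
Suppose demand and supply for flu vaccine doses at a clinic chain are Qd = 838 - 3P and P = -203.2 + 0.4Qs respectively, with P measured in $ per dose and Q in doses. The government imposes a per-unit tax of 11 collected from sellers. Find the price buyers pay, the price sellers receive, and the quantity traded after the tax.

P_b = 65, P_s = 54, Q = 643

Inverting to quantity form: Qs = 508 + 2.5P.
Sellers keep P_s = P_b - 11 per unit, so supply in terms of the buyer price is Qs = 480.5 + 2.5P_b.
Equate demand and the shifted supply: 838 - 3P_b = 480.5 + 2.5P_b, giving 5.5P_b = 357.5, so P_b = 65.
So P_s = 54 and the quantity traded is Q = 838 - 3(65) = 643.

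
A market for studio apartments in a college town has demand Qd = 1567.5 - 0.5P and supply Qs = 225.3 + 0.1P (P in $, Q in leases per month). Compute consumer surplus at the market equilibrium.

Set Qd = Qs: 1567.5 - 0.5P = 225.3 + 0.1P, so 1342.2 = 0.6P and P* = 2237.
Then Q* = 1567.5 - 0.5(2237) = 449.
Demand choke price (Qd = 0): P = 1567.5/0.5 = 3135. Consumer surplus = ½ × (3135 - 2237) × 449 = 201601.

Consumer surplus = 201601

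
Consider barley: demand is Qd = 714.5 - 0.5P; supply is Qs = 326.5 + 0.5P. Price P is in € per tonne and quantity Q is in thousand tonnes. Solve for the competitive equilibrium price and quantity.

P* = 388, Q* = 520.5

The market clears where 714.5 - 0.5P = 326.5 + 0.5P. Rearranging, P = 388, hence P* = 388.
Substitute back: Q* = 714.5 - 0.5(388) = 520.5.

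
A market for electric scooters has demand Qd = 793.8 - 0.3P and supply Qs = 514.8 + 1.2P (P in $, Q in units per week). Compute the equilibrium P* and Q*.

The market clears where 793.8 - 0.3P = 514.8 + 1.2P. Rearranging, 1.5P = 279, hence P* = 186.
Plugging P* into demand: Q* = 793.8 - 0.3(186) = 738.

P* = 186, Q* = 738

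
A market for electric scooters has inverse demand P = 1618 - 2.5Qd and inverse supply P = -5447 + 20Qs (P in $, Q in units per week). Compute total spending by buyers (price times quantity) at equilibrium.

Rewriting in direct form: Qd = 647.2 - 0.4P and Qs = 272.35 + 0.05P.
At equilibrium Qd = Qs, so 647.2 - 0.4P = 272.35 + 0.05P; collecting terms, 374.85 = 0.45P and P* = 833.
Then Q* = 647.2 - 0.4(833) = 314.
Total spending by buyers = P* × Q* = 833 × 314 = 261562.

Total spending by buyers = 261562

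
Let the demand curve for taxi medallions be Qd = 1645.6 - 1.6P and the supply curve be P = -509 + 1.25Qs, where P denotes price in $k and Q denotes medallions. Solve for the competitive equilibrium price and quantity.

Solving each curve for Q: Qs = 407.2 + 0.8P.
Equating demand and supply, 1645.6 - 1.6P = 407.2 + 0.8P gives 2.4P = 1238.4, so P* = 516.
Plugging P* into demand: Q* = 1645.6 - 1.6(516) = 820.

P* = 516, Q* = 820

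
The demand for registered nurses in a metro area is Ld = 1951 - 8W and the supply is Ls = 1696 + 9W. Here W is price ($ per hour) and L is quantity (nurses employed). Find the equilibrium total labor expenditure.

Total labor expenditure = 27465

Equating demand and supply, 1951 - 8W = 1696 + 9W gives 17W = 255, so W* = 15.
From the demand curve, L* = 1951 - 8(15) = 1831.
Total labor expenditure = W* × L* = 15 × 1831 = 27465.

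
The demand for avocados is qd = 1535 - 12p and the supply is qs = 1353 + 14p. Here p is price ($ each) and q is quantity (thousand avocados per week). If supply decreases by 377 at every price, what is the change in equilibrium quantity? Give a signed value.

Δq = -174

The market clears where 1535 - 12p = 1353 + 14p. Rearranging, 26p = 182, hence p* = 7.
Plugging p* into demand: q* = 1535 - 12(7) = 1451.
After the shift, supply is qs = 976 + 14p.
Re-solving, 26p = 559 gives p = 21.5 and q = 1277.
Δq = 1277 - 1451 = -174.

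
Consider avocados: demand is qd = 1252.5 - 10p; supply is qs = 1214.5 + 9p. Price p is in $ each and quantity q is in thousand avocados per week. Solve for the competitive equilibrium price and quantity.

p* = 2, q* = 1232.5

The market clears where 1252.5 - 10p = 1214.5 + 9p. Rearranging, 19p = 38, hence p* = 2.
Substitute back: q* = 1252.5 - 10(2) = 1232.5.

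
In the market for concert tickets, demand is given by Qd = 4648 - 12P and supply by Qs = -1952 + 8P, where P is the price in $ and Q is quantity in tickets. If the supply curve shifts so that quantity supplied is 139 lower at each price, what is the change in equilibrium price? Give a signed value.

Equating demand and supply, 4648 - 12P = -1952 + 8P gives 20P = 6600, so P* = 330.
From the demand curve, Q* = 4648 - 12(330) = 688.
After the shift, supply is Qs = -2091 + 8P.
Re-solving, 20P = 6739 gives P = 336.95 and Q = 604.6.
ΔP = 336.95 - 330 = 6.95.

ΔP = 6.95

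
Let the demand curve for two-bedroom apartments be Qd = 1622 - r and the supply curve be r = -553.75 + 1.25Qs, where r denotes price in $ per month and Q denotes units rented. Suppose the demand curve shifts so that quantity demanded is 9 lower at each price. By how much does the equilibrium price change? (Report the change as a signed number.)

Δr = -5

Rewriting in direct form: Qs = 443 + 0.8r.
Equating demand and supply, 1622 - r = 443 + 0.8r gives 1.8r = 1179, so r* = 655.
From the demand curve, Q* = 1622 - 655 = 967.
After the shift, demand is Qd = 1613 - r.
The new intersection has 1170 = 1.8r, i.e. r = 650, Q = 963.
Δr = 650 - 655 = -5.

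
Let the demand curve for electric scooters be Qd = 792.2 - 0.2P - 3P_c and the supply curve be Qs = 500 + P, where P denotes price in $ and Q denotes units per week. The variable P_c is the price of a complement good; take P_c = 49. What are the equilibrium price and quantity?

With P_c = 49, demand is Qd = 645.2 - 0.2P.
At equilibrium Qd = Qs, so 645.2 - 0.2P = 500 + P; collecting terms, 145.2 = 1.2P and P* = 121.
From the demand curve, Q* = 645.2 - 0.2(121) = 621.

P* = 121, Q* = 621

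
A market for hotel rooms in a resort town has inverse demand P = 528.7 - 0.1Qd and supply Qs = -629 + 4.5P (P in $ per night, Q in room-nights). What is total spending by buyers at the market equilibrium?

Solving each curve for Q: Qd = 5287 - 10P.
Equating demand and supply, 5287 - 10P = -629 + 4.5P gives 14.5P = 5916, so P* = 408.
From the demand curve, Q* = 5287 - 10(408) = 1207.
Total spending by buyers = P* × Q* = 408 × 1207 = 492456.

Total spending by buyers = 492456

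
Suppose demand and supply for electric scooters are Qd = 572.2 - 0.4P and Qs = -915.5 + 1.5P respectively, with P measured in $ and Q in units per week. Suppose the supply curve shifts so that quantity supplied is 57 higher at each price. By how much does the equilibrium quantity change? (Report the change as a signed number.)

Set Qd = Qs: 572.2 - 0.4P = -915.5 + 1.5P, so 1487.7 = 1.9P and P* = 783.
From the demand curve, Q* = 572.2 - 0.4(783) = 259.
After the shift, supply is Qs = -858.5 + 1.5P.
The new intersection has 1430.7 = 1.9P, i.e. P = 753, Q = 271.
ΔQ = 271 - 259 = 12.

ΔQ = 12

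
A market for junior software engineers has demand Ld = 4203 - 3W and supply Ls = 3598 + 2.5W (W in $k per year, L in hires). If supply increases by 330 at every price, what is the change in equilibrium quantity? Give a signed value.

ΔL = 180

Set Ld = Ls: 4203 - 3W = 3598 + 2.5W, so 605 = 5.5W and W* = 110.
Then L* = 4203 - 3(110) = 3873.
After the shift, supply is Ls = 3928 + 2.5W.
The new intersection has 275 = 5.5W, i.e. W = 50, L = 4053.
ΔL = 4053 - 3873 = 180.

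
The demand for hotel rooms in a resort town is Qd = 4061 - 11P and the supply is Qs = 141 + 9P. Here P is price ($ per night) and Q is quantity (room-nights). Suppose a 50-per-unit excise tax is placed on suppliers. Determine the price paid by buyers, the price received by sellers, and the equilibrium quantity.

P_b = 218.5, P_s = 168.5, Q = 1657.5

Suppliers keep P_s = P_b - 50 per unit, so supply in terms of the buyer price is Qs = -309 + 9P_b.
Set Qd = Qs: 4061 - 11P_b = -309 + 9P_b, so 4370 = 20P_b and P_b = 218.5.
Then P_s = 218.5 - 50 = 168.5 and Q = 4061 - 11(218.5) = 1657.5.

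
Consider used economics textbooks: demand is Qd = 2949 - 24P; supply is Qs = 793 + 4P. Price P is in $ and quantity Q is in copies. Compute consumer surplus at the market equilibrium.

Consumer surplus = 25254.1875

The market clears where 2949 - 24P = 793 + 4P. Rearranging, 28P = 2156, hence P* = 77.
Substitute back: Q* = 2949 - 24(77) = 1101.
Demand choke price (Qd = 0): P = 2949/24 = 122.875. Consumer surplus = ½ × (122.875 - 77) × 1101 = 25254.1875.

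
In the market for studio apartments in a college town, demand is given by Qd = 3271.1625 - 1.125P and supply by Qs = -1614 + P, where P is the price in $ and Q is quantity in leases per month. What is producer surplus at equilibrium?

At equilibrium Qd = Qs, so 3271.1625 - 1.125P = -1614 + P; collecting terms, 4885.1625 = 2.125P and P* = 2298.9.
Substitute back: Q* = 3271.1625 - 1.125(2298.9) = 684.9.
Supply choke price (Qs = 0): P = 1614. Producer surplus = ½ × (2298.9 - 1614) × 684.9 = 234544.005.

Producer surplus = 234544.005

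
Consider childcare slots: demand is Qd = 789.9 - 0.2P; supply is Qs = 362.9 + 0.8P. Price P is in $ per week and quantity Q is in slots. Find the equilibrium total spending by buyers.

The market clears where 789.9 - 0.2P = 362.9 + 0.8P. Rearranging, P = 427, hence P* = 427.
Plugging P* into demand: Q* = 789.9 - 0.2(427) = 704.5.
Total spending by buyers = P* × Q* = 427 × 704.5 = 300821.5.

Total spending by buyers = 300821.5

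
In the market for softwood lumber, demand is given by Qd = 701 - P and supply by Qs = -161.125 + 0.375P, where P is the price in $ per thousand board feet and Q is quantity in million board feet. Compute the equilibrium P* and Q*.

Set Qd = Qs: 701 - P = -161.125 + 0.375P, so 862.125 = 1.375P and P* = 627.
Plugging P* into demand: Q* = 701 - 627 = 74.

P* = 627, Q* = 74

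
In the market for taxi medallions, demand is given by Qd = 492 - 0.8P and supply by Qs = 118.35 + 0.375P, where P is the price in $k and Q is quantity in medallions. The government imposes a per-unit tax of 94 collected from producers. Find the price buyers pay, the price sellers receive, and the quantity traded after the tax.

The tax drives a wedge P_b - P_s = 94. Substituting P_s = P_b - 94 into supply: Qs = 83.1 + 0.375P_b.
Equate demand and the shifted supply: 492 - 0.8P_b = 83.1 + 0.375P_b, giving 1.175P_b = 408.9, so P_b = 348.
Then P_s = 348 - 94 = 254 and Q = 492 - 0.8(348) = 213.6.

P_b = 348, P_s = 254, Q = 213.6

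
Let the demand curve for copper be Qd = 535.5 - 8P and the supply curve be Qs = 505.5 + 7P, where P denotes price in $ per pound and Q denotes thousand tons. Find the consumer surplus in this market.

Consumer surplus = 16867.515625

Equating demand and supply, 535.5 - 8P = 505.5 + 7P gives 15P = 30, so P* = 2.
Substitute back: Q* = 535.5 - 8(2) = 519.5.
Demand choke price (Qd = 0): P = 535.5/8 = 66.9375. Consumer surplus = ½ × (66.9375 - 2) × 519.5 = 16867.515625.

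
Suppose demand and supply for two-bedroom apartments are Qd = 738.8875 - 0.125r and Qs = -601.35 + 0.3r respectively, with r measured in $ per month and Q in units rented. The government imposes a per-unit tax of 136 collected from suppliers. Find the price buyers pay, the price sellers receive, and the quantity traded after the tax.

With a tax of 136 on suppliers, they supply based on the net price r_s = r_b - 136, so Qs = -642.15 + 0.3r_b.
Equate demand and the shifted supply: 738.8875 - 0.125r_b = -642.15 + 0.3r_b, giving 0.425r_b = 1381.0375, so r_b = 3249.5.
So r_s = 3113.5 and the quantity traded is Q = 738.8875 - 0.125(3249.5) = 332.7.

r_b = 3249.5, r_s = 3113.5, Q = 332.7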